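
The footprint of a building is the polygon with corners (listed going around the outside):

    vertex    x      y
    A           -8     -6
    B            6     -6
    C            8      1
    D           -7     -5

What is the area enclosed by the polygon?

Σ = (84) + (54) + (-33) + (2) = 107
Area = |Σ|/2 = 53.5.

53.5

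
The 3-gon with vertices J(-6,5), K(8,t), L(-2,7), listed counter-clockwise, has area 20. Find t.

Write out the shoelace sum; only the two edges meeting at K involve t:
2·Area = [((-6)·t − 8·5) + (8·7 − (-2)·t)] + 32
       = -4·t + 48 = 40
⇒ t = 2.

2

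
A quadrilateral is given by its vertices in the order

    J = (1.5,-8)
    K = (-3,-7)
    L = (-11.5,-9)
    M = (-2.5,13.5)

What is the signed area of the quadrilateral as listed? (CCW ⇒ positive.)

-133

Apply the shoelace (surveyor's) formula: 2A = Σ (x_i·y_{i+1} − x_{i+1}·y_i), indices taken mod 4.
Σ = (-34.5) + (-53.5) + (-177.75) + (-0.25) = -266
Signed area = Σ/2 = -133 (negative ⇒ clockwise traversal).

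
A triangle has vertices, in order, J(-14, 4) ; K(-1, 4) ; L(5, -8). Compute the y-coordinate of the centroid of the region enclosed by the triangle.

0

Apply Gauss's area formula. First the cross-terms c_i = x_i·y_{i+1} − x_{i+1}·y_i:
  -52, -12, -92  ⇒  2A = -156, A = -78.
Then Σ (y_i + y_{i+1})·c_i = 0, so ȳ = 0 / (6·(-78)) = 0.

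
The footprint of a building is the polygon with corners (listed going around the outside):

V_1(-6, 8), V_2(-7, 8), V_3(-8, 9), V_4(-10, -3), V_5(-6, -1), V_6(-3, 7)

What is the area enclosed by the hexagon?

Apply the surveyor's formula: 2A = Σ (x_i·y_{i+1} − x_{i+1}·y_i), indices taken mod 6.
V_1→V_2: (-6)(8) − (-7)(8) = 8
V_2→V_3: (-7)(9) − (-8)(8) = 1
V_3→V_4: (-8)(-3) − (-10)(9) = 114
V_4→V_5: (-10)(-1) − (-6)(-3) = -8
V_5→V_6: (-6)(7) − (-3)(-1) = -45
V_6→V_1: (-3)(8) − (-6)(7) = 18
Σ = 88
Area = |Σ|/2 = 44.

44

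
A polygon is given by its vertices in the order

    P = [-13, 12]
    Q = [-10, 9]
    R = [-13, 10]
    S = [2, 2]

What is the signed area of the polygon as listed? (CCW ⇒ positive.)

12

Apply Gauss's area formula: 2A = Σ (x_i·y_{i+1} − x_{i+1}·y_i), indices taken mod 4.
Cross-terms: 3, 17, -46, 50  ⇒  Σ = 24
Signed area = Σ/2 = 12 (positive ⇒ counter-clockwise traversal).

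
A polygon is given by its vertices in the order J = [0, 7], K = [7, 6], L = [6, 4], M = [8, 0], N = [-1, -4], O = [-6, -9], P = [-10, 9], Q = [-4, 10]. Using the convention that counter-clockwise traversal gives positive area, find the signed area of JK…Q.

Σ = (-49) + (-8) + (-32) + (-32) + (-15) + (-144) + (-64) + (-28) = -372
Signed area = Σ/2 = -186 (negative ⇒ clockwise traversal).

-186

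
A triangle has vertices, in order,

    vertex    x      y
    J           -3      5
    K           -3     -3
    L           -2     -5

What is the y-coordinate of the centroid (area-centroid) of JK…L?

-1

Apply the shoelace (surveyor's) formula. First the cross-terms c_i = x_i·y_{i+1} − x_{i+1}·y_i:
  24, 9, -25  ⇒  2A = 8, A = 4.
Then Σ (y_i + y_{i+1})·c_i = -24, so ȳ = -24 / (6·4) = -1.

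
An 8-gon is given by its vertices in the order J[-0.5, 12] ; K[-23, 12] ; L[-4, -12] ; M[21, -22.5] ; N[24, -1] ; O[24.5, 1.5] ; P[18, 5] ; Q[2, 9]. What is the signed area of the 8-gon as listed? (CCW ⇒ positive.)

895.75

Apply the shoelace (surveyor's) formula: 2A = Σ (x_i·y_{i+1} − x_{i+1}·y_i), indices taken mod 8.
J→K: (-0.5)(12) − (-23)(12) = 270
K→L: (-23)(-12) − (-4)(12) = 324
L→M: (-4)(-22.5) − (21)(-12) = 342
M→N: (21)(-1) − (24)(-22.5) = 519
N→O: (24)(1.5) − (24.5)(-1) = 60.5
O→P: (24.5)(5) − (18)(1.5) = 95.5
P→Q: (18)(9) − (2)(5) = 152
Q→J: (2)(12) − (-0.5)(9) = 28.5
Σ = 1791.5
Signed area = Σ/2 = 895.75 (positive ⇒ counter-clockwise traversal).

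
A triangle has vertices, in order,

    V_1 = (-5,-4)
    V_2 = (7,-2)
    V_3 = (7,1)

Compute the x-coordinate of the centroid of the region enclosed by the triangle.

3

Apply the shoelace formula. First the cross-terms c_i = x_i·y_{i+1} − x_{i+1}·y_i:
  38, 21, -23  ⇒  2A = 36, A = 18.
Then Σ (x_i + x_{i+1})·c_i = 324, so x̄ = 324 / (6·18) = 3.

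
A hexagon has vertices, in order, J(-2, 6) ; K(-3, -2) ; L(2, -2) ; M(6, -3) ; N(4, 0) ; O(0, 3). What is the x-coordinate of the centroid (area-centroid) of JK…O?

7/17

Apply the shoelace formula. First the cross-terms c_i = x_i·y_{i+1} − x_{i+1}·y_i:
  22, 10, 6, 12, 12, 6  ⇒  2A = 68, A = 34.
Then Σ (x_i + x_{i+1})·c_i = 84, so x̄ = 84 / (6·34) = 7/17.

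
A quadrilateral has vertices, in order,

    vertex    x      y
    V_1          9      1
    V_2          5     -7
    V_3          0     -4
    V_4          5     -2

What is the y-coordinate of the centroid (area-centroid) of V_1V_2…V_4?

Apply the shoelace formula. First the cross-terms c_i = x_i·y_{i+1} − x_{i+1}·y_i:
  -68, -20, 20, 23  ⇒  2A = -45, A = -22.5.
Then Σ (y_i + y_{i+1})·c_i = 485, so ȳ = 485 / (6·(-22.5)) = -97/27.

-97/27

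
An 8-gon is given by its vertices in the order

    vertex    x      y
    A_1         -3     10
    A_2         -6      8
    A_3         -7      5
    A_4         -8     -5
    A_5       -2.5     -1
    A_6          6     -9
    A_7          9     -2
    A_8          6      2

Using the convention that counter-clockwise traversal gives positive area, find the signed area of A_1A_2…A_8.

163

Σ = (36) + (26) + (75) + (-4.5) + (28.5) + (69) + (30) + (66) = 326
Signed area = Σ/2 = 163 (positive ⇒ counter-clockwise traversal).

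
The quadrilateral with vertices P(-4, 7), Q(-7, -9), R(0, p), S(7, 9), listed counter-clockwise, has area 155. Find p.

-10

Write out the shoelace sum; only the two edges meeting at R involve p:
2·Area = [((-7)·p − 0·(-9)) + (0·9 − 7·p)] + 170
       = -14·p + 170 = 310
⇒ p = -10.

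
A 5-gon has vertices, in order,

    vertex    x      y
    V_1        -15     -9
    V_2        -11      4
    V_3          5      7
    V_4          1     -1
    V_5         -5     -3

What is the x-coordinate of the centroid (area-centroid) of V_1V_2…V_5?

-1169/207

Apply the shoelace formula. First the cross-terms c_i = x_i·y_{i+1} − x_{i+1}·y_i:
  -159, -97, -12, -8, 0  ⇒  2A = -276, A = -138.
Then Σ (x_i + x_{i+1})·c_i = 4676, so x̄ = 4676 / (6·(-138)) = -1169/207.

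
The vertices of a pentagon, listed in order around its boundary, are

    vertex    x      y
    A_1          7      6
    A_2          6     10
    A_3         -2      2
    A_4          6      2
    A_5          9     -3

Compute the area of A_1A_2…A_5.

Apply the shoelace formula: 2A = Σ (x_i·y_{i+1} − x_{i+1}·y_i), indices taken mod 5.
A_1→A_2: (7)(10) − (6)(6) = 34
A_2→A_3: (6)(2) − (-2)(10) = 32
A_3→A_4: (-2)(2) − (6)(2) = -16
A_4→A_5: (6)(-3) − (9)(2) = -36
A_5→A_1: (9)(6) − (7)(-3) = 75
Σ = 89
Area = |Σ|/2 = 44.5.

44.5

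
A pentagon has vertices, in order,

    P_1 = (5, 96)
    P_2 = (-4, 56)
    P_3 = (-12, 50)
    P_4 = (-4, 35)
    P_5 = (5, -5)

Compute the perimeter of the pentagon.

|P_1P_2| = √((-9)² + (-40)²) = √1681 = 41
|P_2P_3| = √((-8)² + (-6)²) = √100 = 10
|P_3P_4| = √((8)² + (-15)²) = √289 = 17
|P_4P_5| = √((9)² + (-40)²) = √1681 = 41
|P_5P_1| = √((0)² + (101)²) = √10201 = 101
Perimeter = 41 + 10 + 17 + 41 + 101 = 210.

210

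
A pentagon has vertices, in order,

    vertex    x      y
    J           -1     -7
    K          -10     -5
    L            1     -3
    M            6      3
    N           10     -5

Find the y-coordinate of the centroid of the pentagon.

-95/27

Apply Gauss's area formula. First the cross-terms c_i = x_i·y_{i+1} − x_{i+1}·y_i:
  -65, 35, 21, -60, -75  ⇒  2A = -144, A = -72.
Then Σ (y_i + y_{i+1})·c_i = 1520, so ȳ = 1520 / (6·(-72)) = -95/27.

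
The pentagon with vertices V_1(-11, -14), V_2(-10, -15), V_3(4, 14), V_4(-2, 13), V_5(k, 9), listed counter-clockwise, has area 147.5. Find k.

Write out the shoelace sum; only the two edges meeting at V_5 involve k:
2·Area = [((-2)·9 − k·13) + (k·(-14) − (-11)·9)] + 25
       = -27·k + 106 = 295
⇒ k = -7.

-7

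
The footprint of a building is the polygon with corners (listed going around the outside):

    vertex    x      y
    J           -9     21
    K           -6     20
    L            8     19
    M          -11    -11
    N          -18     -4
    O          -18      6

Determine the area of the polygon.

432.5

Apply the shoelace (surveyor's) formula: 2A = Σ (x_i·y_{i+1} − x_{i+1}·y_i), indices taken mod 6.
Σ = (-54) + (-274) + (121) + (-154) + (-180) + (-324) = -865
Area = |Σ|/2 = 432.5.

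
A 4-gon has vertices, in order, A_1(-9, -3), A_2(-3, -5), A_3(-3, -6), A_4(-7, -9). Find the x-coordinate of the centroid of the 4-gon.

Apply the surveyor's formula. First the cross-terms c_i = x_i·y_{i+1} − x_{i+1}·y_i:
  36, 3, -15, -60  ⇒  2A = -36, A = -18.
Then Σ (x_i + x_{i+1})·c_i = 660, so x̄ = 660 / (6·(-18)) = -55/9.

-55/9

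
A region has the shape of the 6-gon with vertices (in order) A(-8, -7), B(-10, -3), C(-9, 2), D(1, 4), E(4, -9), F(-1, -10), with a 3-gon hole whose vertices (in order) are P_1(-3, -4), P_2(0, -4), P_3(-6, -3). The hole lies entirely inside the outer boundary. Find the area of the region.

137.5

Outer boundary:
Apply Gauss's area formula: 2A = Σ (x_i·y_{i+1} − x_{i+1}·y_i), indices taken mod 6.
Σ = (-46) + (-47) + (-38) + (-25) + (-49) + (-73) = -278
Area = |Σ|/2 = 139.
Hole:
Apply the surveyor's formula: 2A = Σ (x_i·y_{i+1} − x_{i+1}·y_i), indices taken mod 3.
P_1→P_2: (-3)(-4) − (0)(-4) = 12
P_2→P_3: (0)(-3) − (-6)(-4) = -24
P_3→P_1: (-6)(-4) − (-3)(-3) = 15
Σ = 3
Area = |Σ|/2 = 1.5.
Net area = 139 − 1.5 = 137.5.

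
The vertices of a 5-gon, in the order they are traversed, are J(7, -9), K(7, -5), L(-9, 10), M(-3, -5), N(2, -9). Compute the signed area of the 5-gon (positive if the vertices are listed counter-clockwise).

105

Apply the surveyor's formula: 2A = Σ (x_i·y_{i+1} − x_{i+1}·y_i), indices taken mod 5.
Σ = (28) + (25) + (75) + (37) + (45) = 210
Signed area = Σ/2 = 105 (positive ⇒ counter-clockwise traversal).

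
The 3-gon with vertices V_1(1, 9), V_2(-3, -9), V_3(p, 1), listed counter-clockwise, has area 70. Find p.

7

Write out the shoelace sum; only the two edges meeting at V_3 involve p:
2·Area = [((-3)·1 − p·(-9)) + (p·9 − 1·1)] + 18
       = 18·p + 14 = 140
⇒ p = 7.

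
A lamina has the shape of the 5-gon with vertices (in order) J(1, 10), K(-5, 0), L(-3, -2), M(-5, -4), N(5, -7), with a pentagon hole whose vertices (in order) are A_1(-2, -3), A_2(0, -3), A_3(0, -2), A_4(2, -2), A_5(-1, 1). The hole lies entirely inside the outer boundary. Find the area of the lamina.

Outer boundary:
Apply the shoelace formula: 2A = Σ (x_i·y_{i+1} − x_{i+1}·y_i), indices taken mod 5.
J→K: (1)(0) − (-5)(10) = 50
K→L: (-5)(-2) − (-3)(0) = 10
L→M: (-3)(-4) − (-5)(-2) = 2
M→N: (-5)(-7) − (5)(-4) = 55
N→J: (5)(10) − (1)(-7) = 57
Σ = 174
Area = |Σ|/2 = 87.
Hole:
Apply the shoelace (surveyor's) formula: 2A = Σ (x_i·y_{i+1} − x_{i+1}·y_i), indices taken mod 5.
Σ = (6) + (0) + (4) + (0) + (5) = 15
Area = |Σ|/2 = 7.5.
Net area = 87 − 7.5 = 79.5.

79.5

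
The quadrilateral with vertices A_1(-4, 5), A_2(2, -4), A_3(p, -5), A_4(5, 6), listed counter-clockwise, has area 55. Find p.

Write out the shoelace sum; only the two edges meeting at A_3 involve p:
2·Area = [(2·(-5) − p·(-4)) + (p·6 − 5·(-5))] + 55
       = 10·p + 70 = 110
⇒ p = 4.

4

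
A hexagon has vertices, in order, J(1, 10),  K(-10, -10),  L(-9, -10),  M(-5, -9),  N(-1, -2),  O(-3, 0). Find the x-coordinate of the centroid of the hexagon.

-113/24

Apply the surveyor's formula. First the cross-terms c_i = x_i·y_{i+1} − x_{i+1}·y_i:
  90, 10, 31, 1, -6, -30  ⇒  2A = 96, A = 48.
Then Σ (x_i + x_{i+1})·c_i = -1356, so x̄ = -1356 / (6·48) = -113/24.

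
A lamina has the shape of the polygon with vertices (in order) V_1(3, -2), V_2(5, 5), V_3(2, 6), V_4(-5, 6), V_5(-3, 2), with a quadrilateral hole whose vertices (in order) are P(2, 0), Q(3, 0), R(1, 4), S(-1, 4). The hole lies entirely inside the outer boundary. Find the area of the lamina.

Outer boundary:
Apply the shoelace formula: 2A = Σ (x_i·y_{i+1} − x_{i+1}·y_i), indices taken mod 5.
Cross-terms: 25, 20, 42, 8, 0  ⇒  Σ = 95
Area = |Σ|/2 = 47.5.
Hole:
Apply the shoelace formula: 2A = Σ (x_i·y_{i+1} − x_{i+1}·y_i), indices taken mod 4.
P→Q: (2)(0) − (3)(0) = 0
Q→R: (3)(4) − (1)(0) = 12
R→S: (1)(4) − (-1)(4) = 8
S→P: (-1)(0) − (2)(4) = -8
Σ = 12
Area = |Σ|/2 = 6.
Net area = 47.5 − 6 = 41.5.

41.5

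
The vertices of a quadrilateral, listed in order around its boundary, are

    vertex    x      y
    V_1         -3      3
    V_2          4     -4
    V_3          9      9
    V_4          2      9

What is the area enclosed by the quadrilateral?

84

Apply the surveyor's formula: 2A = Σ (x_i·y_{i+1} − x_{i+1}·y_i), indices taken mod 4.
V_1→V_2: (-3)(-4) − (4)(3) = 0
V_2→V_3: (4)(9) − (9)(-4) = 72
V_3→V_4: (9)(9) − (2)(9) = 63
V_4→V_1: (2)(3) − (-3)(9) = 33
Σ = 168
Area = |Σ|/2 = 84.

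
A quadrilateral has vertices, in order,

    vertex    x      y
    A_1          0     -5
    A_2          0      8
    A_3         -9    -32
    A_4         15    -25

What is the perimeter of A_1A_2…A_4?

104

|A_1A_2| = √((0)² + (13)²) = √169 = 13
|A_2A_3| = √((-9)² + (-40)²) = √1681 = 41
|A_3A_4| = √((24)² + (7)²) = √625 = 25
|A_4A_1| = √((-15)² + (20)²) = √625 = 25
Perimeter = 13 + 41 + 25 + 25 = 104.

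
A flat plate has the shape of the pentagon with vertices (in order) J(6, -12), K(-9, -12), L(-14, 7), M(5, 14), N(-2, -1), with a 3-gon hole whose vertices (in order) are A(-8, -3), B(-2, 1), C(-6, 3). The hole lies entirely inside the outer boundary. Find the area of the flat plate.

280.5

Outer boundary:
Apply the surveyor's formula: 2A = Σ (x_i·y_{i+1} − x_{i+1}·y_i), indices taken mod 5.
J→K: (6)(-12) − (-9)(-12) = -180
K→L: (-9)(7) − (-14)(-12) = -231
L→M: (-14)(14) − (5)(7) = -231
M→N: (5)(-1) − (-2)(14) = 23
N→J: (-2)(-12) − (6)(-1) = 30
Σ = -589
Area = |Σ|/2 = 294.5.
Hole:
Σ = (-14) + (0) + (42) = 28
Area = |Σ|/2 = 14.
Net area = 294.5 − 14 = 280.5.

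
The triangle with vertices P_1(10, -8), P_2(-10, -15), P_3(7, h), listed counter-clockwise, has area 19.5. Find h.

-11

The doubled signed area Σ (x_i y_{i+1} − x_{i+1} y_i) is linear in h.
With h=0 it equals -181; the coefficient of h is -20 (from the two edges through P_3).
So -20·h + -181 = 2·19.5 = 39 ⇒ h = -11.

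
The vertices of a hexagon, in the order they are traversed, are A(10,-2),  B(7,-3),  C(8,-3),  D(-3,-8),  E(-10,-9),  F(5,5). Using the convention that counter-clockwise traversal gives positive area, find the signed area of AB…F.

-102

Cross-terms: -16, 3, -73, -53, -5, -60  ⇒  Σ = -204
Signed area = Σ/2 = -102 (negative ⇒ clockwise traversal).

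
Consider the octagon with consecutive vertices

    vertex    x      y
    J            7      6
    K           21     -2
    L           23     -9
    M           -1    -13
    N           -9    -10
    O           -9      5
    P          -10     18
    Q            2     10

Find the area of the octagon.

Apply the shoelace formula: 2A = Σ (x_i·y_{i+1} − x_{i+1}·y_i), indices taken mod 8.
J→K: (7)(-2) − (21)(6) = -140
K→L: (21)(-9) − (23)(-2) = -143
L→M: (23)(-13) − (-1)(-9) = -308
M→N: (-1)(-10) − (-9)(-13) = -107
N→O: (-9)(5) − (-9)(-10) = -135
O→P: (-9)(18) − (-10)(5) = -112
P→Q: (-10)(10) − (2)(18) = -136
Q→J: (2)(6) − (7)(10) = -58
Σ = -1139
Area = |Σ|/2 = 569.5.

569.5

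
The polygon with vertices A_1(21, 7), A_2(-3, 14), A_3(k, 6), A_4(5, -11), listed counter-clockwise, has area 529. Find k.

Write out the shoelace sum; only the two edges meeting at A_3 involve k:
2·Area = [((-3)·6 − k·14) + (k·(-11) − 5·6)] + 581
       = -25·k + 533 = 1058
⇒ k = -21.

-21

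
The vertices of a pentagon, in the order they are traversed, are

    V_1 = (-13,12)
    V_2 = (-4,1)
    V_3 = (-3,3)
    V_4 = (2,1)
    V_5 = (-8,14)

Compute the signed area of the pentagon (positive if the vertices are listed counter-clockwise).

Apply Gauss's area formula: 2A = Σ (x_i·y_{i+1} − x_{i+1}·y_i), indices taken mod 5.
V_1→V_2: (-13)(1) − (-4)(12) = 35
V_2→V_3: (-4)(3) − (-3)(1) = -9
V_3→V_4: (-3)(1) − (2)(3) = -9
V_4→V_5: (2)(14) − (-8)(1) = 36
V_5→V_1: (-8)(12) − (-13)(14) = 86
Σ = 139
Signed area = Σ/2 = 69.5 (positive ⇒ counter-clockwise traversal).

69.5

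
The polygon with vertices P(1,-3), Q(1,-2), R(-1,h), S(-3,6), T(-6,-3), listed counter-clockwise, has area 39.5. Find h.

Write out the shoelace sum; only the two edges meeting at R involve h:
2·Area = [(1·h − (-1)·(-2)) + ((-1)·6 − (-3)·h)] + 67
       = 4·h + 59 = 79
⇒ h = 5.

5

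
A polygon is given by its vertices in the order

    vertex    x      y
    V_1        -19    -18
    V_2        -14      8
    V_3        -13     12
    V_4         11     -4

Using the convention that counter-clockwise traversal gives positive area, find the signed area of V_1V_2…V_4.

Apply Gauss's area formula: 2A = Σ (x_i·y_{i+1} − x_{i+1}·y_i), indices taken mod 4.
Σ = (-404) + (-64) + (-80) + (-274) = -822
Signed area = Σ/2 = -411 (negative ⇒ clockwise traversal).

-411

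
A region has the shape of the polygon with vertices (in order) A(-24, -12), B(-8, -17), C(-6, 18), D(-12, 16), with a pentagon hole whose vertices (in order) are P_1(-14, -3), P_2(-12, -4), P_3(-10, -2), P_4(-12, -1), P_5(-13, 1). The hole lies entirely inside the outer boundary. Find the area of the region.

Outer boundary:
Apply Gauss's area formula: 2A = Σ (x_i·y_{i+1} − x_{i+1}·y_i), indices taken mod 4.
Σ = (312) + (-246) + (120) + (528) = 714
Area = |Σ|/2 = 357.
Hole:
Cross-terms: 20, -16, -14, -25, 53  ⇒  Σ = 18
Area = |Σ|/2 = 9.
Net area = 357 − 9 = 348.

348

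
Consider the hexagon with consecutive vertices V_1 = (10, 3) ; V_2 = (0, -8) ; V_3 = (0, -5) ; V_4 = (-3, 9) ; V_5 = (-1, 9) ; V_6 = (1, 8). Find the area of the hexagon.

103.5

V_1→V_2: (10)(-8) − (0)(3) = -80
V_2→V_3: (0)(-5) − (0)(-8) = 0
V_3→V_4: (0)(9) − (-3)(-5) = -15
V_4→V_5: (-3)(9) − (-1)(9) = -18
V_5→V_6: (-1)(8) − (1)(9) = -17
V_6→V_1: (1)(3) − (10)(8) = -77
Σ = -207
Area = |Σ|/2 = 103.5.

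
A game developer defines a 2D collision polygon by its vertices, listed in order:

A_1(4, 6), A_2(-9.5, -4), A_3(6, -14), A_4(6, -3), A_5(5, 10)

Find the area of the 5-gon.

164.5

Apply the shoelace formula: 2A = Σ (x_i·y_{i+1} − x_{i+1}·y_i), indices taken mod 5.
Σ = (41) + (157) + (66) + (75) + (-10) = 329
Area = |Σ|/2 = 164.5.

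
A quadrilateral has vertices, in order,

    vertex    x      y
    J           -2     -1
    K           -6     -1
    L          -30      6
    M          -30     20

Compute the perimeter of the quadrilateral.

|JK| = √((-4)² + (0)²) = √16 = 4
|KL| = √((-24)² + (7)²) = √625 = 25
|LM| = √((0)² + (14)²) = √196 = 14
|MJ| = √((28)² + (-21)²) = √1225 = 35
Perimeter = 4 + 25 + 14 + 35 = 78.

78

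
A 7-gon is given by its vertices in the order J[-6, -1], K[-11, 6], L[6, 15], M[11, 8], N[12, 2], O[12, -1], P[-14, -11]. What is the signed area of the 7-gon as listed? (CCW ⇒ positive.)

Σ = (-47) + (-201) + (-117) + (-74) + (-36) + (-146) + (-52) = -673
Signed area = Σ/2 = -336.5 (negative ⇒ clockwise traversal).

-336.5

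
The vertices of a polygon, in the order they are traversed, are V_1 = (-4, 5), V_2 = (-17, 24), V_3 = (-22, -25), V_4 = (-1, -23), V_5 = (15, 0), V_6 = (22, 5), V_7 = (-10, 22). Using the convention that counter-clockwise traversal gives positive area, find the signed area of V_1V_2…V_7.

1207.5

Σ = (-11) + (953) + (481) + (345) + (75) + (534) + (38) = 2415
Signed area = Σ/2 = 1207.5 (positive ⇒ counter-clockwise traversal).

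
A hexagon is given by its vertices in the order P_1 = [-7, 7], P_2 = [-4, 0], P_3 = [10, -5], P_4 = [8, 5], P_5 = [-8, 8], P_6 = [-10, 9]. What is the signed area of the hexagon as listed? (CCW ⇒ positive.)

Apply the surveyor's formula: 2A = Σ (x_i·y_{i+1} − x_{i+1}·y_i), indices taken mod 6.
Σ = (28) + (20) + (90) + (104) + (8) + (-7) = 243
Signed area = Σ/2 = 121.5 (positive ⇒ counter-clockwise traversal).

121.5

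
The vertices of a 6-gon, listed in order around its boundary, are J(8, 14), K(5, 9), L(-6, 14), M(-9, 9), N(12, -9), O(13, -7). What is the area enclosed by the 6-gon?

Apply the shoelace formula: 2A = Σ (x_i·y_{i+1} − x_{i+1}·y_i), indices taken mod 6.
Σ = (2) + (124) + (72) + (-27) + (33) + (238) = 442
Area = |Σ|/2 = 221.

221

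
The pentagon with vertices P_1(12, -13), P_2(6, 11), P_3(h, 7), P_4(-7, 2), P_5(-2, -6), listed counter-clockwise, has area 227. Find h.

-1

The doubled signed area Σ (x_i y_{i+1} − x_{i+1} y_i) is linear in h.
With h=0 it equals 445; the coefficient of h is -9 (from the two edges through P_3).
So -9·h + 445 = 2·227 = 454 ⇒ h = -1.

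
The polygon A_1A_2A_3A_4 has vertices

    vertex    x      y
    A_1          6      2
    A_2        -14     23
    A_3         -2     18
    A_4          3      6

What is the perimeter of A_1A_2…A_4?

60

|A_1A_2| = √((-20)² + (21)²) = √841 = 29
|A_2A_3| = √((12)² + (-5)²) = √169 = 13
|A_3A_4| = √((5)² + (-12)²) = √169 = 13
|A_4A_1| = √((3)² + (-4)²) = √25 = 5
Perimeter = 29 + 13 + 13 + 5 = 60.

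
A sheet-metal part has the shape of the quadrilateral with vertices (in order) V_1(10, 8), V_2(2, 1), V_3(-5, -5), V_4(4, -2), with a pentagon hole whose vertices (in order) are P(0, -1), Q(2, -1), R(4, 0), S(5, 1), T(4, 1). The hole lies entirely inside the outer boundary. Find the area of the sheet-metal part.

Outer boundary:
Apply the shoelace formula: 2A = Σ (x_i·y_{i+1} − x_{i+1}·y_i), indices taken mod 4.
Σ = (-6) + (-5) + (30) + (52) = 71
Area = |Σ|/2 = 35.5.
Hole:
Σ = (2) + (4) + (4) + (1) + (-4) = 7
Area = |Σ|/2 = 3.5.
Net area = 35.5 − 3.5 = 32.

32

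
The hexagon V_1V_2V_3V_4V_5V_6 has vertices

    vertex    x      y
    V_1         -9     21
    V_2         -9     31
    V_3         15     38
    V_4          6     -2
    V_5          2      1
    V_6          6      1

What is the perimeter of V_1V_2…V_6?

|V_1V_2| = √((0)² + (10)²) = √100 = 10
|V_2V_3| = √((24)² + (7)²) = √625 = 25
|V_3V_4| = √((-9)² + (-40)²) = √1681 = 41
|V_4V_5| = √((-4)² + (3)²) = √25 = 5
|V_5V_6| = √((4)² + (0)²) = √16 = 4
|V_6V_1| = √((-15)² + (20)²) = √625 = 25
Perimeter = 10 + 25 + 41 + 5 + 4 + 25 = 110.

110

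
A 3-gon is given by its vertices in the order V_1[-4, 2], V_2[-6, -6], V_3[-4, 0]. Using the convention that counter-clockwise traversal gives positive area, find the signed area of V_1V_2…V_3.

2

Apply Gauss's area formula: 2A = Σ (x_i·y_{i+1} − x_{i+1}·y_i), indices taken mod 3.
V_1→V_2: (-4)(-6) − (-6)(2) = 36
V_2→V_3: (-6)(0) − (-4)(-6) = -24
V_3→V_1: (-4)(2) − (-4)(0) = -8
Σ = 4
Signed area = Σ/2 = 2 (positive ⇒ counter-clockwise traversal).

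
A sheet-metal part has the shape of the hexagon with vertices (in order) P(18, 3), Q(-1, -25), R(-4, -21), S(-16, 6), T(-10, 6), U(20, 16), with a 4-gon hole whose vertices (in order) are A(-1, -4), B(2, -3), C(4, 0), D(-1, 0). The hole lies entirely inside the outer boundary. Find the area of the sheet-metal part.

Outer boundary:
Σ = (-447) + (-79) + (-360) + (-36) + (-280) + (-228) = -1430
Area = |Σ|/2 = 715.
Hole:
Apply the shoelace (surveyor's) formula: 2A = Σ (x_i·y_{i+1} − x_{i+1}·y_i), indices taken mod 4.
Cross-terms: 11, 12, 0, 4  ⇒  Σ = 27
Area = |Σ|/2 = 13.5.
Net area = 715 − 13.5 = 701.5.

701.5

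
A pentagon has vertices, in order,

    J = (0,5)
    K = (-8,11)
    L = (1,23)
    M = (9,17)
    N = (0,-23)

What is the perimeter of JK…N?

104

|JK| = √((-8)² + (6)²) = √100 = 10
|KL| = √((9)² + (12)²) = √225 = 15
|LM| = √((8)² + (-6)²) = √100 = 10
|MN| = √((-9)² + (-40)²) = √1681 = 41
|NJ| = √((0)² + (28)²) = √784 = 28
Perimeter = 10 + 15 + 10 + 41 + 28 = 104.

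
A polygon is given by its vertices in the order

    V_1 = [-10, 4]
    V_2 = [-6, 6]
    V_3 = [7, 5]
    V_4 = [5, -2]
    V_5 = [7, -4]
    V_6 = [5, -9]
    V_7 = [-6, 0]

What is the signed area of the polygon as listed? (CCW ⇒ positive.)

Apply the surveyor's formula: 2A = Σ (x_i·y_{i+1} − x_{i+1}·y_i), indices taken mod 7.
V_1→V_2: (-10)(6) − (-6)(4) = -36
V_2→V_3: (-6)(5) − (7)(6) = -72
V_3→V_4: (7)(-2) − (5)(5) = -39
V_4→V_5: (5)(-4) − (7)(-2) = -6
V_5→V_6: (7)(-9) − (5)(-4) = -43
V_6→V_7: (5)(0) − (-6)(-9) = -54
V_7→V_1: (-6)(4) − (-10)(0) = -24
Σ = -274
Signed area = Σ/2 = -137 (negative ⇒ clockwise traversal).

-137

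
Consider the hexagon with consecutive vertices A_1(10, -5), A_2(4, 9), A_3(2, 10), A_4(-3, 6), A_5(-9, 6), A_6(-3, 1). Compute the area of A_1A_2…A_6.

Apply the shoelace (surveyor's) formula: 2A = Σ (x_i·y_{i+1} − x_{i+1}·y_i), indices taken mod 6.
Σ = (110) + (22) + (42) + (36) + (9) + (5) = 224
Area = |Σ|/2 = 112.

112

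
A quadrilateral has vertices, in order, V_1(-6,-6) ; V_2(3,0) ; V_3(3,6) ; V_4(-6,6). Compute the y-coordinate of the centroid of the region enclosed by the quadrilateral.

Apply Gauss's area formula. First the cross-terms c_i = x_i·y_{i+1} − x_{i+1}·y_i:
  18, 18, 54, 72  ⇒  2A = 162, A = 81.
Then Σ (y_i + y_{i+1})·c_i = 648, so ȳ = 648 / (6·81) = 4/3.

4/3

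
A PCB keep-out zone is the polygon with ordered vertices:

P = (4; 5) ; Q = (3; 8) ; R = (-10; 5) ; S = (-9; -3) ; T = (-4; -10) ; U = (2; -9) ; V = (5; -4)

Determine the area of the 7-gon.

Σ = (17) + (95) + (75) + (78) + (56) + (37) + (41) = 399
Area = |Σ|/2 = 199.5.

199.5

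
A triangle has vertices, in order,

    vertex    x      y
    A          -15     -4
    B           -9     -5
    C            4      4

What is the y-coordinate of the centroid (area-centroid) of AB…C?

-5/3

Apply the shoelace formula. First the cross-terms c_i = x_i·y_{i+1} − x_{i+1}·y_i:
  39, -16, 44  ⇒  2A = 67, A = 33.5.
Then Σ (y_i + y_{i+1})·c_i = -335, so ȳ = -335 / (6·33.5) = -5/3.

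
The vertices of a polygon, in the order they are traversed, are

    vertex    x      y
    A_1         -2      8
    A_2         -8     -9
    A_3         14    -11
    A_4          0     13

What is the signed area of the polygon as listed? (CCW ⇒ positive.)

A_1→A_2: (-2)(-9) − (-8)(8) = 82
A_2→A_3: (-8)(-11) − (14)(-9) = 214
A_3→A_4: (14)(13) − (0)(-11) = 182
A_4→A_1: (0)(8) − (-2)(13) = 26
Σ = 504
Signed area = Σ/2 = 252 (positive ⇒ counter-clockwise traversal).

252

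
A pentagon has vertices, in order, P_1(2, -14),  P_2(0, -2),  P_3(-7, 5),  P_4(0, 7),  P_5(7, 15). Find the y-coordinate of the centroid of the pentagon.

Apply Gauss's area formula. First the cross-terms c_i = x_i·y_{i+1} − x_{i+1}·y_i:
  -4, -14, -49, -49, -128  ⇒  2A = -244, A = -122.
Then Σ (y_i + y_{i+1})·c_i = -1772, so ȳ = -1772 / (6·(-122)) = 443/183.

443/183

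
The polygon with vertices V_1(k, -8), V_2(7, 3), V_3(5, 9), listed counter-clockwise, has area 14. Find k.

Write out the shoelace sum; only the two edges meeting at V_1 involve k:
2·Area = [(5·(-8) − k·9) + (k·3 − 7·(-8))] + 48
       = -6·k + 64 = 28
⇒ k = 6.

6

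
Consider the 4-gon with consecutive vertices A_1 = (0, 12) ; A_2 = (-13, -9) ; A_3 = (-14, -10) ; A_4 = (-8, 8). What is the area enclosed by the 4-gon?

64

Apply the shoelace formula: 2A = Σ (x_i·y_{i+1} − x_{i+1}·y_i), indices taken mod 4.
A_1→A_2: (0)(-9) − (-13)(12) = 156
A_2→A_3: (-13)(-10) − (-14)(-9) = 4
A_3→A_4: (-14)(8) − (-8)(-10) = -192
A_4→A_1: (-8)(12) − (0)(8) = -96
Σ = -128
Area = |Σ|/2 = 64.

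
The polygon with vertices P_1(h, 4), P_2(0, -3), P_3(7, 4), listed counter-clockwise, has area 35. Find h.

The doubled signed area Σ (x_i y_{i+1} − x_{i+1} y_i) is linear in h.
With h=0 it equals 49; the coefficient of h is -7 (from the two edges through P_1).
So -7·h + 49 = 2·35 = 70 ⇒ h = -3.

-3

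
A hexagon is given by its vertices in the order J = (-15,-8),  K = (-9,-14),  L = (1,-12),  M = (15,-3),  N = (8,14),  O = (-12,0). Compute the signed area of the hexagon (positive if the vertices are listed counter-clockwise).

467.5

Apply the surveyor's formula: 2A = Σ (x_i·y_{i+1} − x_{i+1}·y_i), indices taken mod 6.
Σ = (138) + (122) + (177) + (234) + (168) + (96) = 935
Signed area = Σ/2 = 467.5 (positive ⇒ counter-clockwise traversal).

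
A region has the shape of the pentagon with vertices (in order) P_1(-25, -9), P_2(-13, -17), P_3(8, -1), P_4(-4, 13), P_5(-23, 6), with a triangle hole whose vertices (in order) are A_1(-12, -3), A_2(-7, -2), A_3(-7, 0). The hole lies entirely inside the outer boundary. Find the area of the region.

Outer boundary:
Σ = (308) + (149) + (100) + (275) + (357) = 1189
Area = |Σ|/2 = 594.5.
Hole:
Apply the shoelace formula: 2A = Σ (x_i·y_{i+1} − x_{i+1}·y_i), indices taken mod 3.
Cross-terms: 3, -14, 21  ⇒  Σ = 10
Area = |Σ|/2 = 5.
Net area = 594.5 − 5 = 589.5.

589.5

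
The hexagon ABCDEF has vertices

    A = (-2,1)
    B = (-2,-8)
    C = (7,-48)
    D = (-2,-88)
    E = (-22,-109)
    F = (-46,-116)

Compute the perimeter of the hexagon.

270

|AB| = √((0)² + (-9)²) = √81 = 9
|BC| = √((9)² + (-40)²) = √1681 = 41
|CD| = √((-9)² + (-40)²) = √1681 = 41
|DE| = √((-20)² + (-21)²) = √841 = 29
|EF| = √((-24)² + (-7)²) = √625 = 25
|FA| = √((44)² + (117)²) = √15625 = 125
Perimeter = 9 + 41 + 41 + 29 + 25 + 125 = 270.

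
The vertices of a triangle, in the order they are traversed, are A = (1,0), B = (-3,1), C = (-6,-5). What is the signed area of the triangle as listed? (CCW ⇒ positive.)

Apply the shoelace (surveyor's) formula: 2A = Σ (x_i·y_{i+1} − x_{i+1}·y_i), indices taken mod 3.
Σ = (1) + (21) + (5) = 27
Signed area = Σ/2 = 13.5 (positive ⇒ counter-clockwise traversal).

13.5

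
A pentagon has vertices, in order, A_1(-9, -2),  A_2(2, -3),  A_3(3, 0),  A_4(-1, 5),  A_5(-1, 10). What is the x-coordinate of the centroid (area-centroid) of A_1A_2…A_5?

Apply Gauss's area formula. First the cross-terms c_i = x_i·y_{i+1} − x_{i+1}·y_i:
  31, 9, 15, -5, 92  ⇒  2A = 142, A = 71.
Then Σ (x_i + x_{i+1})·c_i = -1052, so x̄ = -1052 / (6·71) = -526/213.

-526/213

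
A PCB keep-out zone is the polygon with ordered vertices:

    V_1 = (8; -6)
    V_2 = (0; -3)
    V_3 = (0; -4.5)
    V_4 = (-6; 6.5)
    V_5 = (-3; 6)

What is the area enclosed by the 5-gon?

48.75

Apply Gauss's area formula: 2A = Σ (x_i·y_{i+1} − x_{i+1}·y_i), indices taken mod 5.
Σ = (-24) + (0) + (-27) + (-16.5) + (-30) = -97.5
Area = |Σ|/2 = 48.75.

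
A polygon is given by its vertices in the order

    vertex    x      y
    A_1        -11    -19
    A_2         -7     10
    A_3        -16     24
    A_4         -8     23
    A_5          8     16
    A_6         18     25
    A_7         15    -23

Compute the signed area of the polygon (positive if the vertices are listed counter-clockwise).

-1077

Apply the shoelace formula: 2A = Σ (x_i·y_{i+1} − x_{i+1}·y_i), indices taken mod 7.
Cross-terms: -243, -8, -176, -312, -88, -789, -538  ⇒  Σ = -2154
Signed area = Σ/2 = -1077 (negative ⇒ clockwise traversal).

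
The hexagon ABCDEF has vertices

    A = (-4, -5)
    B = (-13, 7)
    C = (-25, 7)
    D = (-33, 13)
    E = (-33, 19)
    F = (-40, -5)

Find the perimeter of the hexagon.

|AB| = √((-9)² + (12)²) = √225 = 15
|BC| = √((-12)² + (0)²) = √144 = 12
|CD| = √((-8)² + (6)²) = √100 = 10
|DE| = √((0)² + (6)²) = √36 = 6
|EF| = √((-7)² + (-24)²) = √625 = 25
|FA| = √((36)² + (0)²) = √1296 = 36
Perimeter = 15 + 12 + 10 + 6 + 25 + 36 = 104.

104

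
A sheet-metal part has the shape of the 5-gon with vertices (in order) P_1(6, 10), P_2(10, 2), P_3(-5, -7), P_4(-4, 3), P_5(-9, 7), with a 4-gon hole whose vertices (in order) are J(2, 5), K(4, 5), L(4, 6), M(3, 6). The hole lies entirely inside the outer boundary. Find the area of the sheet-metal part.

Outer boundary:
Apply Gauss's area formula: 2A = Σ (x_i·y_{i+1} − x_{i+1}·y_i), indices taken mod 5.
P_1→P_2: (6)(2) − (10)(10) = -88
P_2→P_3: (10)(-7) − (-5)(2) = -60
P_3→P_4: (-5)(3) − (-4)(-7) = -43
P_4→P_5: (-4)(7) − (-9)(3) = -1
P_5→P_1: (-9)(10) − (6)(7) = -132
Σ = -324
Area = |Σ|/2 = 162.
Hole:
Apply the surveyor's formula: 2A = Σ (x_i·y_{i+1} − x_{i+1}·y_i), indices taken mod 4.
Cross-terms: -10, 4, 6, 3  ⇒  Σ = 3
Area = |Σ|/2 = 1.5.
Net area = 162 − 1.5 = 160.5.

160.5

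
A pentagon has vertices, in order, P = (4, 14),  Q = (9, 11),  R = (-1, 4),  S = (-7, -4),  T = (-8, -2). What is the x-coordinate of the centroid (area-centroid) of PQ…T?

52/75

Apply the shoelace (surveyor's) formula. First the cross-terms c_i = x_i·y_{i+1} − x_{i+1}·y_i:
  -82, 47, 32, -18, -104  ⇒  2A = -125, A = -62.5.
Then Σ (x_i + x_{i+1})·c_i = -260, so x̄ = -260 / (6·(-62.5)) = 52/75.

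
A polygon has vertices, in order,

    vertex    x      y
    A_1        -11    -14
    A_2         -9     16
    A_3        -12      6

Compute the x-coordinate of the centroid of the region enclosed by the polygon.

-32/3

Apply the shoelace (surveyor's) formula. First the cross-terms c_i = x_i·y_{i+1} − x_{i+1}·y_i:
  -302, 138, 234  ⇒  2A = 70, A = 35.
Then Σ (x_i + x_{i+1})·c_i = -2240, so x̄ = -2240 / (6·35) = -32/3.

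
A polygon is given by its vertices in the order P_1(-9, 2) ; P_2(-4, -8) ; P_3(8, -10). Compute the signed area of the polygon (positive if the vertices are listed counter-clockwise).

Apply Gauss's area formula: 2A = Σ (x_i·y_{i+1} − x_{i+1}·y_i), indices taken mod 3.
Cross-terms: 80, 104, -74  ⇒  Σ = 110
Signed area = Σ/2 = 55 (positive ⇒ counter-clockwise traversal).

55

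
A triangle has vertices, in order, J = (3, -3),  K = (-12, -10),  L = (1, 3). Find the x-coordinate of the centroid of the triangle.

-8/3

Apply the shoelace formula. First the cross-terms c_i = x_i·y_{i+1} − x_{i+1}·y_i:
  -66, -26, -12  ⇒  2A = -104, A = -52.
Then Σ (x_i + x_{i+1})·c_i = 832, so x̄ = 832 / (6·(-52)) = -8/3.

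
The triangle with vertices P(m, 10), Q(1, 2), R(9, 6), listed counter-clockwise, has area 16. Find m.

9

Write out the shoelace sum; only the two edges meeting at P involve m:
2·Area = [(9·10 − m·6) + (m·2 − 1·10)] + -12
       = -4·m + 68 = 32
⇒ m = 9.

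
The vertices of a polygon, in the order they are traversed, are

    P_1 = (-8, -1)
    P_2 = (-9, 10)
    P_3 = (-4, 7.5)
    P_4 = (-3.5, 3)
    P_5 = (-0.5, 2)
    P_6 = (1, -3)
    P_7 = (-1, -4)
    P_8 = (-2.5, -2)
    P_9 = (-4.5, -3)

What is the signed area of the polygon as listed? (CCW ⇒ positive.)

Σ = (-89) + (-27.5) + (14.25) + (-5.5) + (-0.5) + (-7) + (-8) + (-1.5) + (-19.5) = -144.25
Signed area = Σ/2 = -72.125 (negative ⇒ clockwise traversal).

-72.125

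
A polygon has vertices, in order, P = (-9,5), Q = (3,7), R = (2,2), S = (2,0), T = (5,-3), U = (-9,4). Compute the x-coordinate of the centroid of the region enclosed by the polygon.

-5/3

Apply Gauss's area formula. First the cross-terms c_i = x_i·y_{i+1} − x_{i+1}·y_i:
  -78, -8, -4, -6, -7, -9  ⇒  2A = -112, A = -56.
Then Σ (x_i + x_{i+1})·c_i = 560, so x̄ = 560 / (6·(-56)) = -5/3.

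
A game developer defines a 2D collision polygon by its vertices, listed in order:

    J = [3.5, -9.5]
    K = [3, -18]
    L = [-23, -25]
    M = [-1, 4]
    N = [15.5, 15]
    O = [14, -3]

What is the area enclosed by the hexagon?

548.25

Apply Gauss's area formula: 2A = Σ (x_i·y_{i+1} − x_{i+1}·y_i), indices taken mod 6.
Σ = (-34.5) + (-489) + (-117) + (-77) + (-256.5) + (-122.5) = -1096.5
Area = |Σ|/2 = 548.25.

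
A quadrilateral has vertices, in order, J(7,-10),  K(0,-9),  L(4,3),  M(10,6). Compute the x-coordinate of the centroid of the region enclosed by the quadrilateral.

559/105

Apply the shoelace (surveyor's) formula. First the cross-terms c_i = x_i·y_{i+1} − x_{i+1}·y_i:
  -63, 36, -6, -142  ⇒  2A = -175, A = -87.5.
Then Σ (x_i + x_{i+1})·c_i = -2795, so x̄ = -2795 / (6·(-87.5)) = 559/105.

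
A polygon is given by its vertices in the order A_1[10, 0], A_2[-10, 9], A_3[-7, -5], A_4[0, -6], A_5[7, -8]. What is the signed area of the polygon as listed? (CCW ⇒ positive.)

Apply the surveyor's formula: 2A = Σ (x_i·y_{i+1} − x_{i+1}·y_i), indices taken mod 5.
Cross-terms: 90, 113, 42, 42, 80  ⇒  Σ = 367
Signed area = Σ/2 = 183.5 (positive ⇒ counter-clockwise traversal).

183.5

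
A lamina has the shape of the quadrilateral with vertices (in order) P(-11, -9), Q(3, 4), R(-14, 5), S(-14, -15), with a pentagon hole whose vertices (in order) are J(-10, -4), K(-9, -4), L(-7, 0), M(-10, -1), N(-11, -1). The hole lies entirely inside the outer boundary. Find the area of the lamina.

Outer boundary:
Σ = (-17) + (71) + (280) + (-39) = 295
Area = |Σ|/2 = 147.5.
Hole:
Apply the shoelace formula: 2A = Σ (x_i·y_{i+1} − x_{i+1}·y_i), indices taken mod 5.
Σ = (4) + (-28) + (7) + (-1) + (34) = 16
Area = |Σ|/2 = 8.
Net area = 147.5 − 8 = 139.5.

139.5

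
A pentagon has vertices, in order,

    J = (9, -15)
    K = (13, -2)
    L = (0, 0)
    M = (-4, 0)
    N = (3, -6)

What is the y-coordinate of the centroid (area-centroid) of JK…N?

Apply the shoelace (surveyor's) formula. First the cross-terms c_i = x_i·y_{i+1} − x_{i+1}·y_i:
  177, 0, 0, 24, 9  ⇒  2A = 210, A = 105.
Then Σ (y_i + y_{i+1})·c_i = -3342, so ȳ = -3342 / (6·105) = -557/105.

-557/105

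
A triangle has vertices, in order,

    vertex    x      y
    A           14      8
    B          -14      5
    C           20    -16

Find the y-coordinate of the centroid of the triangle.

-1

Apply the shoelace formula. First the cross-terms c_i = x_i·y_{i+1} − x_{i+1}·y_i:
  182, 124, 384  ⇒  2A = 690, A = 345.
Then Σ (y_i + y_{i+1})·c_i = -2070, so ȳ = -2070 / (6·345) = -1.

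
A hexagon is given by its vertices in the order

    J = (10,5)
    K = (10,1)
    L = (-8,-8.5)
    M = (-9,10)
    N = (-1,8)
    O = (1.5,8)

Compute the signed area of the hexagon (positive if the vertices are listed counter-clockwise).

-214

Apply the shoelace (surveyor's) formula: 2A = Σ (x_i·y_{i+1} − x_{i+1}·y_i), indices taken mod 6.
Cross-terms: -40, -77, -156.5, -62, -20, -72.5  ⇒  Σ = -428
Signed area = Σ/2 = -214 (negative ⇒ clockwise traversal).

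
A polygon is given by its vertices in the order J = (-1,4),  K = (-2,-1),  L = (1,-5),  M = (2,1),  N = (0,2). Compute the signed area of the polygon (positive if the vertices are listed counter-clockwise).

Σ = (9) + (11) + (11) + (4) + (2) = 37
Signed area = Σ/2 = 18.5 (positive ⇒ counter-clockwise traversal).

18.5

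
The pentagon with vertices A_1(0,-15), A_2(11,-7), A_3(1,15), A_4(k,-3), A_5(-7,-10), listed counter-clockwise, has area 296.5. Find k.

The doubled signed area Σ (x_i y_{i+1} − x_{i+1} y_i) is linear in k.
With k=0 it equals 418; the coefficient of k is -25 (from the two edges through A_4).
So -25·k + 418 = 2·296.5 = 593 ⇒ k = -7.

-7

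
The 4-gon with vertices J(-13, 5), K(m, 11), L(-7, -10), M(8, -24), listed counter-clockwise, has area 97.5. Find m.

-19

The doubled signed area Σ (x_i y_{i+1} − x_{i+1} y_i) is linear in m.
With m=0 it equals -90; the coefficient of m is -15 (from the two edges through K).
So -15·m + -90 = 2·97.5 = 195 ⇒ m = -19.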